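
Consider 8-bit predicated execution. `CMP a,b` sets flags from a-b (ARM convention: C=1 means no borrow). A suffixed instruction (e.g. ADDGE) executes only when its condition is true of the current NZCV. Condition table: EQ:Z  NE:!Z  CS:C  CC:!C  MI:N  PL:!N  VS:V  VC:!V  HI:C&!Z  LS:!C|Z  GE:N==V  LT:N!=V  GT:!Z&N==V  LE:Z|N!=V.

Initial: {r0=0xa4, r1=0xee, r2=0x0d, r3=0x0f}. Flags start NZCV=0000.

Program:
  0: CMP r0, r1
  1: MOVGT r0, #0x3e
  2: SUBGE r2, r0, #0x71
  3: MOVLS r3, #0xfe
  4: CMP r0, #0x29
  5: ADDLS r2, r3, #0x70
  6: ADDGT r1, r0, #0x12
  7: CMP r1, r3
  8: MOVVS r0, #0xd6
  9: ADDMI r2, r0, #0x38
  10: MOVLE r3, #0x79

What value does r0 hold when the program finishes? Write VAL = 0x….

VAL = 0xa4

0: ✓ CMP  NZCV=1000
1: · MOVGT
2: · SUBGE
3: ✓ MOVLS  r3←0xfe
4: ✓ CMP  NZCV=0011
5: · ADDLS
6: · ADDGT
7: ✓ CMP  NZCV=1000
8: · MOVVS
9: ✓ ADDMI  r2←0xdc
10: ✓ MOVLE  r3←0x79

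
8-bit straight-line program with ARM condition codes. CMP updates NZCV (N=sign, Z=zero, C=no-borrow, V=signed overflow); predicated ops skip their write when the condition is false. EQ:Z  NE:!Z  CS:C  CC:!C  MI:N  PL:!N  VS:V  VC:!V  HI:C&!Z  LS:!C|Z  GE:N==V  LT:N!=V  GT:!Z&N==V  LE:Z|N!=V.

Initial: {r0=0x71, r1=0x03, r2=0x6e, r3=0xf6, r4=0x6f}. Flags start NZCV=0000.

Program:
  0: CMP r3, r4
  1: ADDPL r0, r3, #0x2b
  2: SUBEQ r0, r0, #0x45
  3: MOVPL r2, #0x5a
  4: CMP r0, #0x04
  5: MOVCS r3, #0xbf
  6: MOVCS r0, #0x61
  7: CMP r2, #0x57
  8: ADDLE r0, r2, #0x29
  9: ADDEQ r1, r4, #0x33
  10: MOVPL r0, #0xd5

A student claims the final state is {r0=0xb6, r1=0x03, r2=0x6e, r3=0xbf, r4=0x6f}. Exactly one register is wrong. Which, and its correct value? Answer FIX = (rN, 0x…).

FIX = (r0, 0xd5)

0: ✓ CMP  NZCV=1010
1: · ADDPL
2: · SUBEQ
3: · MOVPL
4: ✓ CMP  NZCV=0010
5: ✓ MOVCS  r3←0xbf
6: ✓ MOVCS  r0←0x61
7: ✓ CMP  NZCV=0010
8: · ADDLE
9: · ADDEQ
10: ✓ MOVPL  r0←0xd5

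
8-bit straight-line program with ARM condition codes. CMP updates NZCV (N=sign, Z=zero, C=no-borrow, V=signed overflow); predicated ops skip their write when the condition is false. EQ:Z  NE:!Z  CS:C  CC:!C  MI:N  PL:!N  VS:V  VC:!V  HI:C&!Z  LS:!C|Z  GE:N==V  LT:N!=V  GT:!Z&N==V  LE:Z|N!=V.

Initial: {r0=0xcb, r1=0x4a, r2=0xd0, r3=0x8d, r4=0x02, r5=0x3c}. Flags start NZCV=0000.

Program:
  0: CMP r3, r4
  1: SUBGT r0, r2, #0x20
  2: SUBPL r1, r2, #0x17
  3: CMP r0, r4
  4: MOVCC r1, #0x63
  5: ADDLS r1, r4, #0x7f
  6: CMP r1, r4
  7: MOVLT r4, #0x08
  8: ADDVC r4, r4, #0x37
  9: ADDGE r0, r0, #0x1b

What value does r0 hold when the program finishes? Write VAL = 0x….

VAL = 0xe6

0: ✓ CMP  NZCV=1010
1: · SUBGT
2: · SUBPL
3: ✓ CMP  NZCV=1010
4: · MOVCC
5: · ADDLS
6: ✓ CMP  NZCV=0010
7: · MOVLT
8: ✓ ADDVC  r4←0x39
9: ✓ ADDGE  r0←0xe6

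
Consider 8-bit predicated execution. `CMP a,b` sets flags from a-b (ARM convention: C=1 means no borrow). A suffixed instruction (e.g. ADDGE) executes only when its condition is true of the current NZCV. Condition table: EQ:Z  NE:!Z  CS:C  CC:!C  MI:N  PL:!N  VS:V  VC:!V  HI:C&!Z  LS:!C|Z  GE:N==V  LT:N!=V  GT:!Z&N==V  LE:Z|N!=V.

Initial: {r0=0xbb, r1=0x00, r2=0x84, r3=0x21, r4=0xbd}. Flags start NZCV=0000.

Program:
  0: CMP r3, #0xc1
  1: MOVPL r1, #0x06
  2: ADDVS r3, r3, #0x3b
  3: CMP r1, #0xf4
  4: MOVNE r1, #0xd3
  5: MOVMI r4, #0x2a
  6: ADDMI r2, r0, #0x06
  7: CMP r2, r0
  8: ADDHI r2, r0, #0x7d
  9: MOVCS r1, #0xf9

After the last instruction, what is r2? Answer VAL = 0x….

VAL = 0x84

[0] flags=0000 → (cmp)
[1] flags=0000 PL?T → r1=0x06
[2] flags=0000 VS?F → skip
[3] flags=0000 → (cmp)
[4] flags=0000 NE?T → r1=0xd3
[5] flags=0000 MI?F → skip
[6] flags=0000 MI?F → skip
[7] flags=1000 → (cmp)
[8] flags=1000 HI?F → skip
[9] flags=1000 CS?F → skip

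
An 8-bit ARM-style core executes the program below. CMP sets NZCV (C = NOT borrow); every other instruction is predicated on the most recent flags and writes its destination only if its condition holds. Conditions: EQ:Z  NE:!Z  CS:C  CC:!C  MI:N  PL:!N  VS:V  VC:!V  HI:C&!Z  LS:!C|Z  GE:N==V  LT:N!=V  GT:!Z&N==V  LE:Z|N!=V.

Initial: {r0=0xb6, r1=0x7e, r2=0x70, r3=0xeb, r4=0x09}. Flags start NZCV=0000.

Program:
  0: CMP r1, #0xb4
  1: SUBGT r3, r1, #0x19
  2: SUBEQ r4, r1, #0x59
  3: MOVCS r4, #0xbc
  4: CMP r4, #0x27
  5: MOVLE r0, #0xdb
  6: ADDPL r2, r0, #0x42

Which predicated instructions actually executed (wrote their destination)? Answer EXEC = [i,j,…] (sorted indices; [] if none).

0: ✓ CMP  NZCV=1001
1: ✓ SUBGT  r3←0x65
2: · SUBEQ
3: · MOVCS
4: ✓ CMP  NZCV=1000
5: ✓ MOVLE  r0←0xdb
6: · ADDPL

EXEC = [1,5]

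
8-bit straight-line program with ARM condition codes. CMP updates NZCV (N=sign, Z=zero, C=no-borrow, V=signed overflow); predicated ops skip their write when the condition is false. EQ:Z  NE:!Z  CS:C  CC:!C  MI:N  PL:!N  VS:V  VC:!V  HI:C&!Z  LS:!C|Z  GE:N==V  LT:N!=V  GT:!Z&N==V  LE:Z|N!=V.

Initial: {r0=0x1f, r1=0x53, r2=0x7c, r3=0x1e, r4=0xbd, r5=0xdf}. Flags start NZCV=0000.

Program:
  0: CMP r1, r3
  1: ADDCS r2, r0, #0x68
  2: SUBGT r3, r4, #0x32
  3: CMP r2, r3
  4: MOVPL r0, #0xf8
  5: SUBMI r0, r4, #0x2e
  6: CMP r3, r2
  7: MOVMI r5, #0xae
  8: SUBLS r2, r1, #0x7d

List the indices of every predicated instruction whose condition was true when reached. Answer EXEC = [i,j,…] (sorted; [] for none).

0: ✓ CMP  NZCV=0010
1: ✓ ADDCS  r2←0x87
2: ✓ SUBGT  r3←0x8b
3: ✓ CMP  NZCV=1000
4: · MOVPL
5: ✓ SUBMI  r0←0x8f
6: ✓ CMP  NZCV=0010
7: · MOVMI
8: · SUBLS

EXEC = [1,2,5]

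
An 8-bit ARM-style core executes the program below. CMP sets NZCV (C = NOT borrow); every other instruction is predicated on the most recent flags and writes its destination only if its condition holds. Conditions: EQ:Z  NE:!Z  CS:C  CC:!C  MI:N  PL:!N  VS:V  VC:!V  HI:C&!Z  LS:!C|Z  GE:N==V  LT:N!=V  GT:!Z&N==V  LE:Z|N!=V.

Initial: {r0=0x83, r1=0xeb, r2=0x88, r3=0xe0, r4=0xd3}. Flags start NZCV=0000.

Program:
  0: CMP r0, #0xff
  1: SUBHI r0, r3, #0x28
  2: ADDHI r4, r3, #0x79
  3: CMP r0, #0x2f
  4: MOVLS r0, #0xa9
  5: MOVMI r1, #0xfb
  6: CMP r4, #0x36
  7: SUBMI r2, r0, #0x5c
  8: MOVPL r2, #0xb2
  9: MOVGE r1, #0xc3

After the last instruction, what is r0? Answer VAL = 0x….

VAL = 0x83

0: ✓ CMP  NZCV=1000
1: · SUBHI
2: · ADDHI
3: ✓ CMP  NZCV=0011
4: · MOVLS
5: · MOVMI
6: ✓ CMP  NZCV=1010
7: ✓ SUBMI  r2←0x27
8: · MOVPL
9: · MOVGE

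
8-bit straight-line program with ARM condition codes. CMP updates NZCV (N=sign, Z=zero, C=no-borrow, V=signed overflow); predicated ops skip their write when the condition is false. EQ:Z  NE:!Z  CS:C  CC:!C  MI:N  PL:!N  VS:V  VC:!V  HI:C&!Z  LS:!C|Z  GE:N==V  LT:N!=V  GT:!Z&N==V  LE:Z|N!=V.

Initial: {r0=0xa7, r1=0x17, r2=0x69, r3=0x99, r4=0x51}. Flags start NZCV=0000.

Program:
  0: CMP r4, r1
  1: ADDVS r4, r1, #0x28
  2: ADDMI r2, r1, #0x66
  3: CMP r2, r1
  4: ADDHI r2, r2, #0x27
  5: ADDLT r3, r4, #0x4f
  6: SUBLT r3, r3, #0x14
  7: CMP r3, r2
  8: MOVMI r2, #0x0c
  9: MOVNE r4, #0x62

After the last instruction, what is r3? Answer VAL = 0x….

[0] flags=0010 → (cmp)
[1] flags=0010 VS?F → skip
[2] flags=0010 MI?F → skip
[3] flags=0010 → (cmp)
[4] flags=0010 HI?T → r2=0x90
[5] flags=0010 LT?F → skip
[6] flags=0010 LT?F → skip
[7] flags=0010 → (cmp)
[8] flags=0010 MI?F → skip
[9] flags=0010 NE?T → r4=0x62

VAL = 0x99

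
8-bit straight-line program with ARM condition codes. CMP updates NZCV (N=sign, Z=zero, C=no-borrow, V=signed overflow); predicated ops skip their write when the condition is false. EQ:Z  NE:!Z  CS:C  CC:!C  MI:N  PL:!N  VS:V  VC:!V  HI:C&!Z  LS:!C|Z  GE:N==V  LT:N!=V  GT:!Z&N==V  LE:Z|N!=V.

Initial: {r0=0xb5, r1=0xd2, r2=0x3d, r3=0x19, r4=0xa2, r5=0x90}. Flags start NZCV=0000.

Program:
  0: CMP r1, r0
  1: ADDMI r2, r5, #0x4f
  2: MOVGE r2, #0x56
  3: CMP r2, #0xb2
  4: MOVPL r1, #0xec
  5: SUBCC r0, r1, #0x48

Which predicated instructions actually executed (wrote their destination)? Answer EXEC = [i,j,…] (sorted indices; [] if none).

[0] flags=0010 → (cmp)
[1] flags=0010 MI?F → skip
[2] flags=0010 GE?T → r2=0x56
[3] flags=1001 → (cmp)
[4] flags=1001 PL?F → skip
[5] flags=1001 CC?T → r0=0x8a

EXEC = [2,5]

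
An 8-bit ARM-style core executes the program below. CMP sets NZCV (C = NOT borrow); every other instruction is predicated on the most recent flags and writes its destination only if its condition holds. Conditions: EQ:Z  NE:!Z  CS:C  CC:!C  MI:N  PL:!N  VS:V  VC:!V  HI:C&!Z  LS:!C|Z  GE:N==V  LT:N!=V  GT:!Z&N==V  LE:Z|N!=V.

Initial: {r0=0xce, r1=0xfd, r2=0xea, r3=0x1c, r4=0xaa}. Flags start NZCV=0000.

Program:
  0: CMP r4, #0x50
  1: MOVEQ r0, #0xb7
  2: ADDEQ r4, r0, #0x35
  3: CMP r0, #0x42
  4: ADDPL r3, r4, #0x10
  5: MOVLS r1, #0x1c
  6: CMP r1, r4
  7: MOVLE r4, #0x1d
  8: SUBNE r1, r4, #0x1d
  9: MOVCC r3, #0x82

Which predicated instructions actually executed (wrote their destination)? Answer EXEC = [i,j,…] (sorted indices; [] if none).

EXEC = [8]

0: ✓ CMP  NZCV=0011
1: · MOVEQ
2: · ADDEQ
3: ✓ CMP  NZCV=1010
4: · ADDPL
5: · MOVLS
6: ✓ CMP  NZCV=0010
7: · MOVLE
8: ✓ SUBNE  r1←0x8d
9: · MOVCC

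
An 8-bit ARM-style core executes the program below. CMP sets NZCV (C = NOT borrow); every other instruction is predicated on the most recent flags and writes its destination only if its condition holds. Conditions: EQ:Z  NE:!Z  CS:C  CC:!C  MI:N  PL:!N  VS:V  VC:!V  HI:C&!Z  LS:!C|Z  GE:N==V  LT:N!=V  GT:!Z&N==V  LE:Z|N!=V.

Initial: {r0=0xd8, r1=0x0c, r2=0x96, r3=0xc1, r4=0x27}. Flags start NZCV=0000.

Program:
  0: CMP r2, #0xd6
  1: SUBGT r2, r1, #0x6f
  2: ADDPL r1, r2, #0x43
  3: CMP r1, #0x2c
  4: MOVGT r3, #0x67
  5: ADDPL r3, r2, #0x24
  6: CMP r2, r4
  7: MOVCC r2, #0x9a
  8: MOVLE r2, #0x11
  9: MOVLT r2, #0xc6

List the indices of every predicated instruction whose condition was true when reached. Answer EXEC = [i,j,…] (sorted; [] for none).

EXEC = [8,9]

[0] flags=1000 → (cmp)
[1] flags=1000 GT?F → skip
[2] flags=1000 PL?F → skip
[3] flags=1000 → (cmp)
[4] flags=1000 GT?F → skip
[5] flags=1000 PL?F → skip
[6] flags=0011 → (cmp)
[7] flags=0011 CC?F → skip
[8] flags=0011 LE?T → r2=0x11
[9] flags=0011 LT?T → r2=0xc6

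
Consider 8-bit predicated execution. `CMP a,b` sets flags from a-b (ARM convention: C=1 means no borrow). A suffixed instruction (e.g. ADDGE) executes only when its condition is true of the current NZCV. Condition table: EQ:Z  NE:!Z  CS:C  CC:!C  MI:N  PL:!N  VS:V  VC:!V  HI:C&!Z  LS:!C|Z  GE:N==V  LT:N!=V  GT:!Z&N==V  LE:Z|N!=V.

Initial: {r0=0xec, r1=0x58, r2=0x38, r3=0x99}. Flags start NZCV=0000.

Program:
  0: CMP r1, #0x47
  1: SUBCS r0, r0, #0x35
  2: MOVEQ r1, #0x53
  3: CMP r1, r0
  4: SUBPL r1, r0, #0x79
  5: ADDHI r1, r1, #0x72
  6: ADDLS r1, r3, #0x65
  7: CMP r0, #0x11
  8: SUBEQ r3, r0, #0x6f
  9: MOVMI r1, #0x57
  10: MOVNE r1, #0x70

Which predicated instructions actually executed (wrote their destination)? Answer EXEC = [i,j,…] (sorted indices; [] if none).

[0] flags=0010 → (cmp)
[1] flags=0010 CS?T → r0=0xb7
[2] flags=0010 EQ?F → skip
[3] flags=1001 → (cmp)
[4] flags=1001 PL?F → skip
[5] flags=1001 HI?F → skip
[6] flags=1001 LS?T → r1=0xfe
[7] flags=1010 → (cmp)
[8] flags=1010 EQ?F → skip
[9] flags=1010 MI?T → r1=0x57
[10] flags=1010 NE?T → r1=0x70

EXEC = [1,6,9,10]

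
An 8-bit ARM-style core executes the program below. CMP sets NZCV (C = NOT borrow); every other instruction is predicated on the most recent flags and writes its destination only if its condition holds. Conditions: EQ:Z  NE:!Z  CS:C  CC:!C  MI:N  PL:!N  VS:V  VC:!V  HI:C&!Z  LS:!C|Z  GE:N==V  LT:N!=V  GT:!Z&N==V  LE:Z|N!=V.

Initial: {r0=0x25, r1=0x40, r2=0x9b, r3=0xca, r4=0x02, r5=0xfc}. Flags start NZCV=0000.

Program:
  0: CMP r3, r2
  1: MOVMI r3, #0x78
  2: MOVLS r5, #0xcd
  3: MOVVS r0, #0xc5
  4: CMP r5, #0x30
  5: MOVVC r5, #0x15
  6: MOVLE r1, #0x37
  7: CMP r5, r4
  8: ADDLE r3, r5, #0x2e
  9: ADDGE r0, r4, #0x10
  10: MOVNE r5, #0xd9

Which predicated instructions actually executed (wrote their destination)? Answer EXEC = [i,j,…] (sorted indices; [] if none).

EXEC = [5,6,9,10]

[0] flags=0010 → (cmp)
[1] flags=0010 MI?F → skip
[2] flags=0010 LS?F → skip
[3] flags=0010 VS?F → skip
[4] flags=1010 → (cmp)
[5] flags=1010 VC?T → r5=0x15
[6] flags=1010 LE?T → r1=0x37
[7] flags=0010 → (cmp)
[8] flags=0010 LE?F → skip
[9] flags=0010 GE?T → r0=0x12
[10] flags=0010 NE?T → r5=0xd9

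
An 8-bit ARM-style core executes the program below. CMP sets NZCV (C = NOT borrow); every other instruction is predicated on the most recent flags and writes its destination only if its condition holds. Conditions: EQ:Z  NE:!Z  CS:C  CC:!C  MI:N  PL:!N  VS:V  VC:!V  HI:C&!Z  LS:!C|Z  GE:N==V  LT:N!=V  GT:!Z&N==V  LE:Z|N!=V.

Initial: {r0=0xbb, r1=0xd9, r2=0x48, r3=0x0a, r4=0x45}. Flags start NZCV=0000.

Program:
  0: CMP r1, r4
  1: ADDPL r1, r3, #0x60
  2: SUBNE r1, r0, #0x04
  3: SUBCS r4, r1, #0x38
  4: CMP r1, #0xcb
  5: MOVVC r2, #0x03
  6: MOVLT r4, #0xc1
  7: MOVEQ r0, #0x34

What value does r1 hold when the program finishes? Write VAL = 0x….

[0] flags=1010 → (cmp)
[1] flags=1010 PL?F → skip
[2] flags=1010 NE?T → r1=0xb7
[3] flags=1010 CS?T → r4=0x7f
[4] flags=1000 → (cmp)
[5] flags=1000 VC?T → r2=0x03
[6] flags=1000 LT?T → r4=0xc1
[7] flags=1000 EQ?F → skip

VAL = 0xb7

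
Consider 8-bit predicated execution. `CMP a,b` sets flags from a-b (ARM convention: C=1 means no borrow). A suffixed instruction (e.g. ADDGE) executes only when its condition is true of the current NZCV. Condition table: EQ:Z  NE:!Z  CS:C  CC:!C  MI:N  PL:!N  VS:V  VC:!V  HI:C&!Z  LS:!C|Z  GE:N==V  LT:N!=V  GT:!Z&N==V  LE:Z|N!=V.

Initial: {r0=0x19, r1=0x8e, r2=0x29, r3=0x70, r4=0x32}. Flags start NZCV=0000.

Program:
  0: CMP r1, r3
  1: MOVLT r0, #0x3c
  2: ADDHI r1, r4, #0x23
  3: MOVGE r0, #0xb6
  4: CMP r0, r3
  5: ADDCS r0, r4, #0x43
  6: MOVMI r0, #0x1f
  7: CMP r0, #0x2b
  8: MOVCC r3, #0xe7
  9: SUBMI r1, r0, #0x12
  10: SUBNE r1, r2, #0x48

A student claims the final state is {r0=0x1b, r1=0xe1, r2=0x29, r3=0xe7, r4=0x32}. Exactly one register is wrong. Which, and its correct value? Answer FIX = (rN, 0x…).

FIX = (r0, 0x1f)

0: ✓ CMP  NZCV=0011
1: ✓ MOVLT  r0←0x3c
2: ✓ ADDHI  r1←0x55
3: · MOVGE
4: ✓ CMP  NZCV=1000
5: · ADDCS
6: ✓ MOVMI  r0←0x1f
7: ✓ CMP  NZCV=1000
8: ✓ MOVCC  r3←0xe7
9: ✓ SUBMI  r1←0x0d
10: ✓ SUBNE  r1←0xe1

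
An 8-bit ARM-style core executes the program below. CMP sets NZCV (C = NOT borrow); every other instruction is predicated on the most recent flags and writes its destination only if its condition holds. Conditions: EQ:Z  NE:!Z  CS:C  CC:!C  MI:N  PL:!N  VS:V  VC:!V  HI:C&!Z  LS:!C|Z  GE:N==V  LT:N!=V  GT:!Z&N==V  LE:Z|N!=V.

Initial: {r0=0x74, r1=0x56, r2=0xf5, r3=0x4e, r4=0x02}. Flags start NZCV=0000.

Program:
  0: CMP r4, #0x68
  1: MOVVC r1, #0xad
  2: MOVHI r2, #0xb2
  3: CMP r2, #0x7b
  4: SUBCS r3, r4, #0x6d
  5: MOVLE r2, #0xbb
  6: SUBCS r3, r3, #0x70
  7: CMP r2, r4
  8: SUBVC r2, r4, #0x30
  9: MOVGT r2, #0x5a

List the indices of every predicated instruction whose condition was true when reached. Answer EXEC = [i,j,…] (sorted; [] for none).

0: ✓ CMP  NZCV=1000
1: ✓ MOVVC  r1←0xad
2: · MOVHI
3: ✓ CMP  NZCV=0011
4: ✓ SUBCS  r3←0x95
5: ✓ MOVLE  r2←0xbb
6: ✓ SUBCS  r3←0x25
7: ✓ CMP  NZCV=1010
8: ✓ SUBVC  r2←0xd2
9: · MOVGT

EXEC = [1,4,5,6,8]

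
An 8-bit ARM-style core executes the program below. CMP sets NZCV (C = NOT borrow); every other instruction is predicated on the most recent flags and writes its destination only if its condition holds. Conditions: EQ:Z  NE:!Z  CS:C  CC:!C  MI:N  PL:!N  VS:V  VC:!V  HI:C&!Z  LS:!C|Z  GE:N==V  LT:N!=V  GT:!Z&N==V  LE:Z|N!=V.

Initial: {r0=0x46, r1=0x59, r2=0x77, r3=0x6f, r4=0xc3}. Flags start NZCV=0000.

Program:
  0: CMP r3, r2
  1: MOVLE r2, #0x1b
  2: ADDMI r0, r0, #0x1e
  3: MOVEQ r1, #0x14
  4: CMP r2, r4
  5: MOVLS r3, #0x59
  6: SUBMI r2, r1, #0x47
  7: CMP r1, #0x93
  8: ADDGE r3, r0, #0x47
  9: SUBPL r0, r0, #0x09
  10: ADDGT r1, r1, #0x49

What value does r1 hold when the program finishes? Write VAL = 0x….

VAL = 0xa2

0: ✓ CMP  NZCV=1000
1: ✓ MOVLE  r2←0x1b
2: ✓ ADDMI  r0←0x64
3: · MOVEQ
4: ✓ CMP  NZCV=0000
5: ✓ MOVLS  r3←0x59
6: · SUBMI
7: ✓ CMP  NZCV=1001
8: ✓ ADDGE  r3←0xab
9: · SUBPL
10: ✓ ADDGT  r1←0xa2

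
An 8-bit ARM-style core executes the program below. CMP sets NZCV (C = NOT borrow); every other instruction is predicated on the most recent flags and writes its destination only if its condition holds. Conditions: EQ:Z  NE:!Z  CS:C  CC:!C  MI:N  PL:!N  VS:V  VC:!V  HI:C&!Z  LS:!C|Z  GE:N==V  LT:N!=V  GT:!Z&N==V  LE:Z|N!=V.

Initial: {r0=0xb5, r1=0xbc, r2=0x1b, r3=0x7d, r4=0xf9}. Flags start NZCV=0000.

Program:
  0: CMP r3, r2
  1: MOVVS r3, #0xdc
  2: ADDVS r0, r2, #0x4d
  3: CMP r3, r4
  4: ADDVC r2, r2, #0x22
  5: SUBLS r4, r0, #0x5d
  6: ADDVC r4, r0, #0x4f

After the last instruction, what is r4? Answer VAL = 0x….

VAL = 0x58

[0] flags=0010 → (cmp)
[1] flags=0010 VS?F → skip
[2] flags=0010 VS?F → skip
[3] flags=1001 → (cmp)
[4] flags=1001 VC?F → skip
[5] flags=1001 LS?T → r4=0x58
[6] flags=1001 VC?F → skip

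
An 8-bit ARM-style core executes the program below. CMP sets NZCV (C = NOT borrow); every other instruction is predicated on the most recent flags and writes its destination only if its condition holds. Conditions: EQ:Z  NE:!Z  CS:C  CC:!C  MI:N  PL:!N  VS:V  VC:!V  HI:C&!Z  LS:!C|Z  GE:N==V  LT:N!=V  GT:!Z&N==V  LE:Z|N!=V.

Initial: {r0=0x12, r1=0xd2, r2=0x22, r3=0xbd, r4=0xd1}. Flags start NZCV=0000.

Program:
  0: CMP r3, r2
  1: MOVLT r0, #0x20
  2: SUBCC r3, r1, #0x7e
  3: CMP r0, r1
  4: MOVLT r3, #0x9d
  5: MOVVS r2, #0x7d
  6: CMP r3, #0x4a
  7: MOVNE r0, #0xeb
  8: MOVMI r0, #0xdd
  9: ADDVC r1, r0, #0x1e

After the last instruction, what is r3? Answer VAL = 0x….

VAL = 0xbd

0: ✓ CMP  NZCV=1010
1: ✓ MOVLT  r0←0x20
2: · SUBCC
3: ✓ CMP  NZCV=0000
4: · MOVLT
5: · MOVVS
6: ✓ CMP  NZCV=0011
7: ✓ MOVNE  r0←0xeb
8: · MOVMI
9: · ADDVC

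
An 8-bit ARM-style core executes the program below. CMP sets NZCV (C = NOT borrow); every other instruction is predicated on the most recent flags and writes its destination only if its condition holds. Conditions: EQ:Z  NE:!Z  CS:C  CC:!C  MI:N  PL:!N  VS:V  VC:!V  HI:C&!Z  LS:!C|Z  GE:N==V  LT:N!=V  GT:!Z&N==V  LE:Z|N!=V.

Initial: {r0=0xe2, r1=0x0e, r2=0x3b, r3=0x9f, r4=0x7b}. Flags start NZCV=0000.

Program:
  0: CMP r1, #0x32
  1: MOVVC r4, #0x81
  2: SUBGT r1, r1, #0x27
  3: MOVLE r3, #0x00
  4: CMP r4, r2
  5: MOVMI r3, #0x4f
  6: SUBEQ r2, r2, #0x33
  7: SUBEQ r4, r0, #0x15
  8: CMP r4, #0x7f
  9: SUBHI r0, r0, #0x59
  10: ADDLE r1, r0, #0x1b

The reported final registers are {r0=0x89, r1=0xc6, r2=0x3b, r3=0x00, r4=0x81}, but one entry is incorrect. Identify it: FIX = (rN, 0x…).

FIX = (r1, 0xa4)

0: ✓ CMP  NZCV=1000
1: ✓ MOVVC  r4←0x81
2: · SUBGT
3: ✓ MOVLE  r3←0x00
4: ✓ CMP  NZCV=0011
5: · MOVMI
6: · SUBEQ
7: · SUBEQ
8: ✓ CMP  NZCV=0011
9: ✓ SUBHI  r0←0x89
10: ✓ ADDLE  r1←0xa4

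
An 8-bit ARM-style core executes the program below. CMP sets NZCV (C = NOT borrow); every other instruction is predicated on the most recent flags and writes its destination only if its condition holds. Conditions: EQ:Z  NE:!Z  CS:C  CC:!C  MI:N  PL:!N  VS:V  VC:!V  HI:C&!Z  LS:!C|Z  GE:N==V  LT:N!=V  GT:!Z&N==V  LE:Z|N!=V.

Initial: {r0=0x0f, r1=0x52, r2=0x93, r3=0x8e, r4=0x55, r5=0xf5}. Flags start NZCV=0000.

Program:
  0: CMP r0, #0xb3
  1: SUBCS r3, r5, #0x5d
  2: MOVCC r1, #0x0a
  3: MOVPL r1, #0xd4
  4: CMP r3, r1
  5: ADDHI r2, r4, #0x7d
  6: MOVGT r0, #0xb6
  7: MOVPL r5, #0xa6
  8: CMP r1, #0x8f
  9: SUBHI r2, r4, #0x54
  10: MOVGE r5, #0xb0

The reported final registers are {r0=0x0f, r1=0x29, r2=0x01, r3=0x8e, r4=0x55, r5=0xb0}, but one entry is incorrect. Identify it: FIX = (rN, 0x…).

[0] flags=0000 → (cmp)
[1] flags=0000 CS?F → skip
[2] flags=0000 CC?T → r1=0x0a
[3] flags=0000 PL?T → r1=0xd4
[4] flags=1000 → (cmp)
[5] flags=1000 HI?F → skip
[6] flags=1000 GT?F → skip
[7] flags=1000 PL?F → skip
[8] flags=0010 → (cmp)
[9] flags=0010 HI?T → r2=0x01
[10] flags=0010 GE?T → r5=0xb0

FIX = (r1, 0xd4)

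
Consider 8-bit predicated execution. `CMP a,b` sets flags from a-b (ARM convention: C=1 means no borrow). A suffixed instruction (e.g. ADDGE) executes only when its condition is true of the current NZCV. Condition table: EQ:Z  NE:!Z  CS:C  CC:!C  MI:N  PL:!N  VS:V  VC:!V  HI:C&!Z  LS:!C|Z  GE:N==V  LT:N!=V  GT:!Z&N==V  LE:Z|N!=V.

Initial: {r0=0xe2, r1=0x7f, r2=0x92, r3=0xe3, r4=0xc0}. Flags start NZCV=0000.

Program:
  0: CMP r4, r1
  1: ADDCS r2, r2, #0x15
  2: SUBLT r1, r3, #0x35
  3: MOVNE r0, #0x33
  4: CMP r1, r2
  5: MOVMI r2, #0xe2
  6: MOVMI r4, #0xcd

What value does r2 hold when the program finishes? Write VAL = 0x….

[0] flags=0011 → (cmp)
[1] flags=0011 CS?T → r2=0xa7
[2] flags=0011 LT?T → r1=0xae
[3] flags=0011 NE?T → r0=0x33
[4] flags=0010 → (cmp)
[5] flags=0010 MI?F → skip
[6] flags=0010 MI?F → skip

VAL = 0xa7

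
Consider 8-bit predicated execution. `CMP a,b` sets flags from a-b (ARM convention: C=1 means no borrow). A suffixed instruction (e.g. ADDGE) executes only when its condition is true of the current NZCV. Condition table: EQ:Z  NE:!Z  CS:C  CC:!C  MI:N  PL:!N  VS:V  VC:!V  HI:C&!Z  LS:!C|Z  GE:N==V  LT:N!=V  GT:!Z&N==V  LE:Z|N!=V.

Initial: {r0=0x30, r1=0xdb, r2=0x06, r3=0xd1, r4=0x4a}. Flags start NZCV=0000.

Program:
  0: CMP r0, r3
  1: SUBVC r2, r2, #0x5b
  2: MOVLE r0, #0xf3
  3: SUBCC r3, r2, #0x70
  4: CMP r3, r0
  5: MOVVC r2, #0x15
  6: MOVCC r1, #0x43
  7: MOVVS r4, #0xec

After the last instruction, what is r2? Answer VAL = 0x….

VAL = 0x15

[0] flags=0000 → (cmp)
[1] flags=0000 VC?T → r2=0xab
[2] flags=0000 LE?F → skip
[3] flags=0000 CC?T → r3=0x3b
[4] flags=0010 → (cmp)
[5] flags=0010 VC?T → r2=0x15
[6] flags=0010 CC?F → skip
[7] flags=0010 VS?F → skip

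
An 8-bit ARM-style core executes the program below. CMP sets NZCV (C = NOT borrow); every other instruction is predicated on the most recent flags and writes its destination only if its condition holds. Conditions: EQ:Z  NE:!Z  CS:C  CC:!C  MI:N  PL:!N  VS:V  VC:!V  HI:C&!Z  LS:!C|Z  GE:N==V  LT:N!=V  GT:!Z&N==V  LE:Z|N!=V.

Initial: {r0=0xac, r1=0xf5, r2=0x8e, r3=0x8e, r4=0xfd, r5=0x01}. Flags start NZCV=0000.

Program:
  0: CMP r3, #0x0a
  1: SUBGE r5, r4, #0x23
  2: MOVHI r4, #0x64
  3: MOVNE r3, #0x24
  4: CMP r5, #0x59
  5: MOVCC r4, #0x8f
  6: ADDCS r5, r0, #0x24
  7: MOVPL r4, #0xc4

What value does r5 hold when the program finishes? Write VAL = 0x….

VAL = 0x01

[0] flags=1010 → (cmp)
[1] flags=1010 GE?F → skip
[2] flags=1010 HI?T → r4=0x64
[3] flags=1010 NE?T → r3=0x24
[4] flags=1000 → (cmp)
[5] flags=1000 CC?T → r4=0x8f
[6] flags=1000 CS?F → skip
[7] flags=1000 PL?F → skip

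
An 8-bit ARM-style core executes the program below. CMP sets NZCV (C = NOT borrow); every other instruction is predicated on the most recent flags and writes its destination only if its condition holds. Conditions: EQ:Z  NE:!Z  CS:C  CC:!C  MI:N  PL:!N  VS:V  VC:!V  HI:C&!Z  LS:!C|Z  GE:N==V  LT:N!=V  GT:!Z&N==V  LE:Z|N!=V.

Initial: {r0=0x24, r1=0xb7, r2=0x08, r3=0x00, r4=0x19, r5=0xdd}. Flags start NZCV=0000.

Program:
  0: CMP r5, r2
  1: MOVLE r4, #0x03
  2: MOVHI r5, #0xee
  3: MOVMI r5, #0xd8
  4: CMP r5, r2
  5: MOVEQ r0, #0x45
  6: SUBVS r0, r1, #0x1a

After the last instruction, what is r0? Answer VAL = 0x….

[0] flags=1010 → (cmp)
[1] flags=1010 LE?T → r4=0x03
[2] flags=1010 HI?T → r5=0xee
[3] flags=1010 MI?T → r5=0xd8
[4] flags=1010 → (cmp)
[5] flags=1010 EQ?F → skip
[6] flags=1010 VS?F → skip

VAL = 0x24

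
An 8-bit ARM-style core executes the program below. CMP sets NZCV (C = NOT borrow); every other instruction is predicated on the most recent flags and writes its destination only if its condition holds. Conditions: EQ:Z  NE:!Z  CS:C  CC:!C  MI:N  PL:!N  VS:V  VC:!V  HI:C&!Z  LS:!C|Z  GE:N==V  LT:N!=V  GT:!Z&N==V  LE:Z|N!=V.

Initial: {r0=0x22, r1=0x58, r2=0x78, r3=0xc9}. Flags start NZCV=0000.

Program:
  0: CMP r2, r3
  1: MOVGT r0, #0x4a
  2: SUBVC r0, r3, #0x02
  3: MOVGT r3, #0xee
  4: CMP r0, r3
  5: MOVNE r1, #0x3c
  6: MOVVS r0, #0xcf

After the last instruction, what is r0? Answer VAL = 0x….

[0] flags=1001 → (cmp)
[1] flags=1001 GT?T → r0=0x4a
[2] flags=1001 VC?F → skip
[3] flags=1001 GT?T → r3=0xee
[4] flags=0000 → (cmp)
[5] flags=0000 NE?T → r1=0x3c
[6] flags=0000 VS?F → skip

VAL = 0x4a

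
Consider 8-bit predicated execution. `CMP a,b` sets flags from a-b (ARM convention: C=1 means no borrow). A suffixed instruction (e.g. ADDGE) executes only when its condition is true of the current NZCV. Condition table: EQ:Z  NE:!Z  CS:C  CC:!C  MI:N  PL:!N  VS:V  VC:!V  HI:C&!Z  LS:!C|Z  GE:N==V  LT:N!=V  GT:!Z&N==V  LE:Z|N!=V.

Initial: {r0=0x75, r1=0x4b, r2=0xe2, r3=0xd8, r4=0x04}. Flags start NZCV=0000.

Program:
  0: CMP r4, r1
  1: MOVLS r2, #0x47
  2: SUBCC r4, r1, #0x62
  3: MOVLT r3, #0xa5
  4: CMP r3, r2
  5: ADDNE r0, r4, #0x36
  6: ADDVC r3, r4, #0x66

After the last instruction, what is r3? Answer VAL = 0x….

VAL = 0xa5

[0] flags=1000 → (cmp)
[1] flags=1000 LS?T → r2=0x47
[2] flags=1000 CC?T → r4=0xe9
[3] flags=1000 LT?T → r3=0xa5
[4] flags=0011 → (cmp)
[5] flags=0011 NE?T → r0=0x1f
[6] flags=0011 VC?F → skip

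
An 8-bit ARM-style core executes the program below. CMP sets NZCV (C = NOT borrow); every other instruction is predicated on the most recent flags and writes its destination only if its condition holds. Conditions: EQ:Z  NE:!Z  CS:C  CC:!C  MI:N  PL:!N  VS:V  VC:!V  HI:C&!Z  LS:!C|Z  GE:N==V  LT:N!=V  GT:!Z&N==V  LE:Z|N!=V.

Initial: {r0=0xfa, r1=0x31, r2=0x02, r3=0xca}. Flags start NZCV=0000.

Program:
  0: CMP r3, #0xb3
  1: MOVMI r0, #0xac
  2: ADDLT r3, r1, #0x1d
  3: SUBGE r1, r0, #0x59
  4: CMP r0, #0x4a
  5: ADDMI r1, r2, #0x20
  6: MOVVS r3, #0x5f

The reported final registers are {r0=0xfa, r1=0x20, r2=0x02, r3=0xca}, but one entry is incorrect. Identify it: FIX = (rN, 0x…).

FIX = (r1, 0x22)

0: ✓ CMP  NZCV=0010
1: · MOVMI
2: · ADDLT
3: ✓ SUBGE  r1←0xa1
4: ✓ CMP  NZCV=1010
5: ✓ ADDMI  r1←0x22
6: · MOVVS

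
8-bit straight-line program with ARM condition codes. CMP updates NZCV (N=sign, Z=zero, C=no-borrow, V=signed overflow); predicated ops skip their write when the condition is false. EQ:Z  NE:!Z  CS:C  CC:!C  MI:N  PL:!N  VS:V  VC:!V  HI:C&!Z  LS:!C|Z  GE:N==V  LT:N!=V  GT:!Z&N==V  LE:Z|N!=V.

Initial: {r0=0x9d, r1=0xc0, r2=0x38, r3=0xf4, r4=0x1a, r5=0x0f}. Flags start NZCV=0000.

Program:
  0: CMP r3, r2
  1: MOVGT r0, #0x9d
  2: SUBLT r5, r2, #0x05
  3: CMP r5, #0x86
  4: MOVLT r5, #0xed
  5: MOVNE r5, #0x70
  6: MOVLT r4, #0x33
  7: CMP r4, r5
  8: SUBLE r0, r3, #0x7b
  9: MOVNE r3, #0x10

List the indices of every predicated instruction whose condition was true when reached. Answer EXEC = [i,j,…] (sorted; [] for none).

[0] flags=1010 → (cmp)
[1] flags=1010 GT?F → skip
[2] flags=1010 LT?T → r5=0x33
[3] flags=1001 → (cmp)
[4] flags=1001 LT?F → skip
[5] flags=1001 NE?T → r5=0x70
[6] flags=1001 LT?F → skip
[7] flags=1000 → (cmp)
[8] flags=1000 LE?T → r0=0x79
[9] flags=1000 NE?T → r3=0x10

EXEC = [2,5,8,9]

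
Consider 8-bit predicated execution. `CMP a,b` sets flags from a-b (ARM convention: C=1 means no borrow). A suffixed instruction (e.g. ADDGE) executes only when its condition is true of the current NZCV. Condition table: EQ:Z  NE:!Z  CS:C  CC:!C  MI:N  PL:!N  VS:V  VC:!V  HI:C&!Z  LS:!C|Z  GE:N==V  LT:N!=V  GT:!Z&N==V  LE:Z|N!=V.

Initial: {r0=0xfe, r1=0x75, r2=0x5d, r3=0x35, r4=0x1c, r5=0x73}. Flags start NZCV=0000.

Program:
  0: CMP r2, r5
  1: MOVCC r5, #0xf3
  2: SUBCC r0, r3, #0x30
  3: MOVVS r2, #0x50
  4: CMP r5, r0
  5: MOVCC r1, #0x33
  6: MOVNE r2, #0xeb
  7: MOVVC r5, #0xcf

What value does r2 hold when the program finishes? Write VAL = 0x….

VAL = 0xeb

0: ✓ CMP  NZCV=1000
1: ✓ MOVCC  r5←0xf3
2: ✓ SUBCC  r0←0x05
3: · MOVVS
4: ✓ CMP  NZCV=1010
5: · MOVCC
6: ✓ MOVNE  r2←0xeb
7: ✓ MOVVC  r5←0xcf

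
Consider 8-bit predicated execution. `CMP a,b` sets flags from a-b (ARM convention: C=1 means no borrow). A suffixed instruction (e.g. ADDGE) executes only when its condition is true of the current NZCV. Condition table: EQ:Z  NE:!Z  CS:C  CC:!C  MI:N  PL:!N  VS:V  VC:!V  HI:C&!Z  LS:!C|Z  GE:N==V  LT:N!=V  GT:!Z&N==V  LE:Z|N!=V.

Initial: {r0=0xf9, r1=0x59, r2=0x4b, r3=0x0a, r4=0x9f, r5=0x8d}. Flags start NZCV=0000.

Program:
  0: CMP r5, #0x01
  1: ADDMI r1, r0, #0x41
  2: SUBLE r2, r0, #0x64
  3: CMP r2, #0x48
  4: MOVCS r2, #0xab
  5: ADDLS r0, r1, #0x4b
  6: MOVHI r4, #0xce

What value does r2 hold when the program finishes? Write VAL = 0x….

[0] flags=1010 → (cmp)
[1] flags=1010 MI?T → r1=0x3a
[2] flags=1010 LE?T → r2=0x95
[3] flags=0011 → (cmp)
[4] flags=0011 CS?T → r2=0xab
[5] flags=0011 LS?F → skip
[6] flags=0011 HI?T → r4=0xce

VAL = 0xab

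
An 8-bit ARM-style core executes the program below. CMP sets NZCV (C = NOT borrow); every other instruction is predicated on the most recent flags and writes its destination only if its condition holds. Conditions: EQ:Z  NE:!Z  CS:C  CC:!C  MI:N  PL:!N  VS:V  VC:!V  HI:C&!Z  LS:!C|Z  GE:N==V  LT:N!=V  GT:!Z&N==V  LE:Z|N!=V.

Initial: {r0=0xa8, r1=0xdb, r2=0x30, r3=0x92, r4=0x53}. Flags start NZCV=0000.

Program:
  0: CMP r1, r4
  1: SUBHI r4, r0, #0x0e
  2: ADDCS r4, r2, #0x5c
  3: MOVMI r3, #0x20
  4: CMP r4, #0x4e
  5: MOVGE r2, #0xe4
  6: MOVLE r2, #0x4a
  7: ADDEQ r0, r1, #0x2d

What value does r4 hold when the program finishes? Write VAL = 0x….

VAL = 0x8c

0: ✓ CMP  NZCV=1010
1: ✓ SUBHI  r4←0x9a
2: ✓ ADDCS  r4←0x8c
3: ✓ MOVMI  r3←0x20
4: ✓ CMP  NZCV=0011
5: · MOVGE
6: ✓ MOVLE  r2←0x4a
7: · ADDEQ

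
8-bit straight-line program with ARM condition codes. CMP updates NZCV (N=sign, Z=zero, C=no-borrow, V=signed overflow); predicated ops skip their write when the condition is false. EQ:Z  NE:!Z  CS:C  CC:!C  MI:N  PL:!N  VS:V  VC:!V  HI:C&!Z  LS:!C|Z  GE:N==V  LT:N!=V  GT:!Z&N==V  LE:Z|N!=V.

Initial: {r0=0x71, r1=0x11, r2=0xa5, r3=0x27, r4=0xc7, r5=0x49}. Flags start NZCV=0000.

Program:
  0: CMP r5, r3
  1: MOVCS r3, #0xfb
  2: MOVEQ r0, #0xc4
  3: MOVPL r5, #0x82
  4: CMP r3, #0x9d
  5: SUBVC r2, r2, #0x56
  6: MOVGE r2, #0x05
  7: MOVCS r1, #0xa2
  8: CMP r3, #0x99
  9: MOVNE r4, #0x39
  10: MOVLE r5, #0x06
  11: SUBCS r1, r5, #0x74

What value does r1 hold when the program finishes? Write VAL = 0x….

VAL = 0x0e

[0] flags=0010 → (cmp)
[1] flags=0010 CS?T → r3=0xfb
[2] flags=0010 EQ?F → skip
[3] flags=0010 PL?T → r5=0x82
[4] flags=0010 → (cmp)
[5] flags=0010 VC?T → r2=0x4f
[6] flags=0010 GE?T → r2=0x05
[7] flags=0010 CS?T → r1=0xa2
[8] flags=0010 → (cmp)
[9] flags=0010 NE?T → r4=0x39
[10] flags=0010 LE?F → skip
[11] flags=0010 CS?T → r1=0x0e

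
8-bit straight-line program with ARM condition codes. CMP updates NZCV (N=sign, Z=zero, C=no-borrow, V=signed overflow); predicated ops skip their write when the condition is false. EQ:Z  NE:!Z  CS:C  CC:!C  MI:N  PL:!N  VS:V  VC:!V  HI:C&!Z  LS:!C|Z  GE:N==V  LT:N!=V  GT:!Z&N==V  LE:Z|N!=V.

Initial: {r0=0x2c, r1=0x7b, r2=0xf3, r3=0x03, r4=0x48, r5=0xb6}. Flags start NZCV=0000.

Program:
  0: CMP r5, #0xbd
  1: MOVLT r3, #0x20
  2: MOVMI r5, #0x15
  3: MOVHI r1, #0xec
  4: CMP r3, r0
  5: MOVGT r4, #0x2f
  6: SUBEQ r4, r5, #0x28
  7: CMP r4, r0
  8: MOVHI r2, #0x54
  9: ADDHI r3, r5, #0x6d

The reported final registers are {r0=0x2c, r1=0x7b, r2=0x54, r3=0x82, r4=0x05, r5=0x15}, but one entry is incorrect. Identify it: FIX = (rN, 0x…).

[0] flags=1000 → (cmp)
[1] flags=1000 LT?T → r3=0x20
[2] flags=1000 MI?T → r5=0x15
[3] flags=1000 HI?F → skip
[4] flags=1000 → (cmp)
[5] flags=1000 GT?F → skip
[6] flags=1000 EQ?F → skip
[7] flags=0010 → (cmp)
[8] flags=0010 HI?T → r2=0x54
[9] flags=0010 HI?T → r3=0x82

FIX = (r4, 0x48)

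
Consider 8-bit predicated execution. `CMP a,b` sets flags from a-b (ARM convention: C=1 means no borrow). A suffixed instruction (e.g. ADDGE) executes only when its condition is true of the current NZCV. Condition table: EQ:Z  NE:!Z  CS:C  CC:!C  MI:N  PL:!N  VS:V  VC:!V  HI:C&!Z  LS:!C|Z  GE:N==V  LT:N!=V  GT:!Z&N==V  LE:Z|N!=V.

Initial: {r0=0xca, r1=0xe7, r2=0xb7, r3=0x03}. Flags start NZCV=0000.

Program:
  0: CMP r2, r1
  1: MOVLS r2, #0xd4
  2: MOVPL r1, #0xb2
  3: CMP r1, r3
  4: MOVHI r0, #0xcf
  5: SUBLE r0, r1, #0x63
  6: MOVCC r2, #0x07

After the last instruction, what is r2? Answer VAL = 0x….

0: ✓ CMP  NZCV=1000
1: ✓ MOVLS  r2←0xd4
2: · MOVPL
3: ✓ CMP  NZCV=1010
4: ✓ MOVHI  r0←0xcf
5: ✓ SUBLE  r0←0x84
6: · MOVCC

VAL = 0xd4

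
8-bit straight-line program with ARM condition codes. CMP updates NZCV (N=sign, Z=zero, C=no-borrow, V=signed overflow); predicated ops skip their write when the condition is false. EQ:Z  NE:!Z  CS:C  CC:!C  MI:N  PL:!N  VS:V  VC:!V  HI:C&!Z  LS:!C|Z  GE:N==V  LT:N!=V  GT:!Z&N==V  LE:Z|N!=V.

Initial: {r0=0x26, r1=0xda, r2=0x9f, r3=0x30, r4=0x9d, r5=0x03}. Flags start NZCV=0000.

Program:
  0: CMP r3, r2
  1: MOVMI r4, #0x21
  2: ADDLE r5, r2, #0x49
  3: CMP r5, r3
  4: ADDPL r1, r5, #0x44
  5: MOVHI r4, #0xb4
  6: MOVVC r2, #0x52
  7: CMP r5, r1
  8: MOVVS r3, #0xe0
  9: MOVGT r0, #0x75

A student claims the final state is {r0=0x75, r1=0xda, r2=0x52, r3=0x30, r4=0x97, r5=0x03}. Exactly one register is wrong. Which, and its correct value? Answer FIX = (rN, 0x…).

FIX = (r4, 0x21)

[0] flags=1001 → (cmp)
[1] flags=1001 MI?T → r4=0x21
[2] flags=1001 LE?F → skip
[3] flags=1000 → (cmp)
[4] flags=1000 PL?F → skip
[5] flags=1000 HI?F → skip
[6] flags=1000 VC?T → r2=0x52
[7] flags=0000 → (cmp)
[8] flags=0000 VS?F → skip
[9] flags=0000 GT?T → r0=0x75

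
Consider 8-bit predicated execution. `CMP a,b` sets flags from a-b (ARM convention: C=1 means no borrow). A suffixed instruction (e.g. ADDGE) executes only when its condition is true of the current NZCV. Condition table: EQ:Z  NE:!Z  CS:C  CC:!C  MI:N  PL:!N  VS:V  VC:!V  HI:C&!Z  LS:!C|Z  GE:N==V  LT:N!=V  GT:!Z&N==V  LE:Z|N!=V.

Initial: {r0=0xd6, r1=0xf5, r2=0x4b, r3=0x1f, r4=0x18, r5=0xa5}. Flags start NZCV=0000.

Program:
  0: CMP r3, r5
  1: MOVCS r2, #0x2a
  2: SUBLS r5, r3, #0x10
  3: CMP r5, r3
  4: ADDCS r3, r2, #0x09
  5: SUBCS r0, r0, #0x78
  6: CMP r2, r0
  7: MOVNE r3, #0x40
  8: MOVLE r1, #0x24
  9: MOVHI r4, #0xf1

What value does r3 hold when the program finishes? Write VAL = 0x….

0: ✓ CMP  NZCV=0000
1: · MOVCS
2: ✓ SUBLS  r5←0x0f
3: ✓ CMP  NZCV=1000
4: · ADDCS
5: · SUBCS
6: ✓ CMP  NZCV=0000
7: ✓ MOVNE  r3←0x40
8: · MOVLE
9: · MOVHI

VAL = 0x40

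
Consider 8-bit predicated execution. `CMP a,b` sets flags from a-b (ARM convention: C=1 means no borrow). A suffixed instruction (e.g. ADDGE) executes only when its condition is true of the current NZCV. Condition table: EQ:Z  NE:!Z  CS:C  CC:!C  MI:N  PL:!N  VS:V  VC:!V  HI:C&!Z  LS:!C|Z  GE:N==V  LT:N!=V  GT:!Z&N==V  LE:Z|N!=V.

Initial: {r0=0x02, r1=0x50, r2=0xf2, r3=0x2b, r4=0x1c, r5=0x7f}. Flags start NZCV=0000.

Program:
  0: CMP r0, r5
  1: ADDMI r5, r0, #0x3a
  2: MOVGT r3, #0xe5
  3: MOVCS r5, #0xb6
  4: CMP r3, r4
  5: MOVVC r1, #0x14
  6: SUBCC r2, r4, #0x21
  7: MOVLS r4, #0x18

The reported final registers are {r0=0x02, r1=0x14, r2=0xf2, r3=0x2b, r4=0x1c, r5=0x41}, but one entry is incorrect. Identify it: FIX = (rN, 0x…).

[0] flags=1000 → (cmp)
[1] flags=1000 MI?T → r5=0x3c
[2] flags=1000 GT?F → skip
[3] flags=1000 CS?F → skip
[4] flags=0010 → (cmp)
[5] flags=0010 VC?T → r1=0x14
[6] flags=0010 CC?F → skip
[7] flags=0010 LS?F → skip

FIX = (r5, 0x3c)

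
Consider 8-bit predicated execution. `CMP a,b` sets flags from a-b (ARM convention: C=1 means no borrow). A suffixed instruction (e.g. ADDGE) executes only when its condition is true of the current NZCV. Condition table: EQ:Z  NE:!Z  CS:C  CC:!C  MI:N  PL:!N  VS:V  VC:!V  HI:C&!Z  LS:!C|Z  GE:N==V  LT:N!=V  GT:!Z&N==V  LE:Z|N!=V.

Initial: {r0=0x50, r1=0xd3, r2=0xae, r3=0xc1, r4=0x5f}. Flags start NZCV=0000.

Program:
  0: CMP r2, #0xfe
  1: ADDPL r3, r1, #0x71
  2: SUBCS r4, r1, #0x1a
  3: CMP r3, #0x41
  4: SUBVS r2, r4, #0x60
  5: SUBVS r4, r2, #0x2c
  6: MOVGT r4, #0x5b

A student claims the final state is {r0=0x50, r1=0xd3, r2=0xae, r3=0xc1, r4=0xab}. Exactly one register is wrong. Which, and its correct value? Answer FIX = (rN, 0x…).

FIX = (r4, 0x5f)

0: ✓ CMP  NZCV=1000
1: · ADDPL
2: · SUBCS
3: ✓ CMP  NZCV=1010
4: · SUBVS
5: · SUBVS
6: · MOVGT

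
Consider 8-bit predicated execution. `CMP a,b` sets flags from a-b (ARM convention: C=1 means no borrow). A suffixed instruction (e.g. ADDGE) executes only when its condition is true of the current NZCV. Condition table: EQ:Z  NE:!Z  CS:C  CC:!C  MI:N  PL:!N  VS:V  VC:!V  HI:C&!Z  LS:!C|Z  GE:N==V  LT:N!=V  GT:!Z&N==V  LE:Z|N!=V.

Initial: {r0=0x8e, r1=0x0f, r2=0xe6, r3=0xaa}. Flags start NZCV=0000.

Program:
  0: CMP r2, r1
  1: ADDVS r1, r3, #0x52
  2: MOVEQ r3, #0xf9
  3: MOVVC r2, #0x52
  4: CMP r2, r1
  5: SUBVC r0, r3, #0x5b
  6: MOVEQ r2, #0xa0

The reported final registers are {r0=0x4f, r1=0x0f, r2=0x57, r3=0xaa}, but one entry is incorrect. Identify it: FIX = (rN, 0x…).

FIX = (r2, 0x52)

0: ✓ CMP  NZCV=1010
1: · ADDVS
2: · MOVEQ
3: ✓ MOVVC  r2←0x52
4: ✓ CMP  NZCV=0010
5: ✓ SUBVC  r0←0x4f
6: · MOVEQ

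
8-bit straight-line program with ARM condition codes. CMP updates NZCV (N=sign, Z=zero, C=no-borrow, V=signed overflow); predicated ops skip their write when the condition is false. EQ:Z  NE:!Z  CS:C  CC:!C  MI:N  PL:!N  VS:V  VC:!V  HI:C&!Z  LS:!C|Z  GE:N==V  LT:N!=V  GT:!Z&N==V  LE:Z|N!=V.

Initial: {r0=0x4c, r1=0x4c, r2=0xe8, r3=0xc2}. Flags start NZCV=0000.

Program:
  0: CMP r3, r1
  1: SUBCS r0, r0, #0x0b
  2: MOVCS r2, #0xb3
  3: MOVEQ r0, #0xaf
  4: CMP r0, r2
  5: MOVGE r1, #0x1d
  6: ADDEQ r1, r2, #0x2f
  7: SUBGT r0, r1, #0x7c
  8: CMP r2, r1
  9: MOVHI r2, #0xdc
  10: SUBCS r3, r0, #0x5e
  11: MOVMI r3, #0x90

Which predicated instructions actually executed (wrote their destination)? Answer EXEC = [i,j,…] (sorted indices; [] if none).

[0] flags=0011 → (cmp)
[1] flags=0011 CS?T → r0=0x41
[2] flags=0011 CS?T → r2=0xb3
[3] flags=0011 EQ?F → skip
[4] flags=1001 → (cmp)
[5] flags=1001 GE?T → r1=0x1d
[6] flags=1001 EQ?F → skip
[7] flags=1001 GT?T → r0=0xa1
[8] flags=1010 → (cmp)
[9] flags=1010 HI?T → r2=0xdc
[10] flags=1010 CS?T → r3=0x43
[11] flags=1010 MI?T → r3=0x90

EXEC = [1,2,5,7,9,10,11]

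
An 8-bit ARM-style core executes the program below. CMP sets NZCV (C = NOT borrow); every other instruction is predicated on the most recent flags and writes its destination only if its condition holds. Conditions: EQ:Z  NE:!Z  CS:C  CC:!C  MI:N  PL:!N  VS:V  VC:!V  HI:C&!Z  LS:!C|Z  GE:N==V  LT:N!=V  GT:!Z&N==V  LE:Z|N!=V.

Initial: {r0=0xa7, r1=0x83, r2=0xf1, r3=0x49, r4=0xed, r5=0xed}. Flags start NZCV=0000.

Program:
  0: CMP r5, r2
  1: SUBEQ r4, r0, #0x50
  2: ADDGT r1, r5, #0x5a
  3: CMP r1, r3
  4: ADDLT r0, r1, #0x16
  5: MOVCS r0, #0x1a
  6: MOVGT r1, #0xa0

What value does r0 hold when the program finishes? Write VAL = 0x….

VAL = 0x1a

[0] flags=1000 → (cmp)
[1] flags=1000 EQ?F → skip
[2] flags=1000 GT?F → skip
[3] flags=0011 → (cmp)
[4] flags=0011 LT?T → r0=0x99
[5] flags=0011 CS?T → r0=0x1a
[6] flags=0011 GT?F → skip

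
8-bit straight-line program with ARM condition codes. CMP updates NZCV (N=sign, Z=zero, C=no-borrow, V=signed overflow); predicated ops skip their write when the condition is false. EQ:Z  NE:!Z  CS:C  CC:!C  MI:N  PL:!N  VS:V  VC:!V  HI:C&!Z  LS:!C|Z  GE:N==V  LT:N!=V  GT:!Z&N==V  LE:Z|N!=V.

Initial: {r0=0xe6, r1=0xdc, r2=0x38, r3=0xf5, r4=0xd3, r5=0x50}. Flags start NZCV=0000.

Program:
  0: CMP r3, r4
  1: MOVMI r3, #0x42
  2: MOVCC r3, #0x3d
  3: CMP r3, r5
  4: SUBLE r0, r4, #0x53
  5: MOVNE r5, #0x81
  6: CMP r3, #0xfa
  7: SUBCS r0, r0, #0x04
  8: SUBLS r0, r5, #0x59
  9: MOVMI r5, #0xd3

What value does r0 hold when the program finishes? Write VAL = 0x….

VAL = 0x28

0: ✓ CMP  NZCV=0010
1: · MOVMI
2: · MOVCC
3: ✓ CMP  NZCV=1010
4: ✓ SUBLE  r0←0x80
5: ✓ MOVNE  r5←0x81
6: ✓ CMP  NZCV=1000
7: · SUBCS
8: ✓ SUBLS  r0←0x28
9: ✓ MOVMI  r5←0xd3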